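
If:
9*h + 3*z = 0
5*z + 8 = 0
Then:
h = 8/15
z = -8/5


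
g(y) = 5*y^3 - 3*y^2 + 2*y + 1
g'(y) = 15*y^2 - 6*y + 2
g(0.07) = 1.13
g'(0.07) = 1.65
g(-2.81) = -139.25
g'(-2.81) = 137.30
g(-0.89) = -6.68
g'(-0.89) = 19.22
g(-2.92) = -154.90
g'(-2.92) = 147.42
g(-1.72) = -36.76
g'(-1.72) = 56.70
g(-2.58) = -110.00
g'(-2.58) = 117.33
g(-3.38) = -233.11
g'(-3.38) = 193.65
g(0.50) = 1.88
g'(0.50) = 2.75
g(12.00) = 8233.00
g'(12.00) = 2090.00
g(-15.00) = -17579.00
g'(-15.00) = 3467.00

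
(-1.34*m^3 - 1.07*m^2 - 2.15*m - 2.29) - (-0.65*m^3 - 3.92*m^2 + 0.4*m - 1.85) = -0.69*m^3 + 2.85*m^2 - 2.55*m - 0.44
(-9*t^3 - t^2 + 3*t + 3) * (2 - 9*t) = 81*t^4 - 9*t^3 - 29*t^2 - 21*t + 6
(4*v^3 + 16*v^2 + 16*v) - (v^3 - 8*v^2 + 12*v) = 3*v^3 + 24*v^2 + 4*v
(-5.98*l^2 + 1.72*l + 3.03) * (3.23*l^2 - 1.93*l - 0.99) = -19.3154*l^4 + 17.097*l^3 + 12.3875*l^2 - 7.5507*l - 2.9997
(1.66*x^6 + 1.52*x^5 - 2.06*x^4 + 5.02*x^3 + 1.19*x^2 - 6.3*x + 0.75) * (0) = 0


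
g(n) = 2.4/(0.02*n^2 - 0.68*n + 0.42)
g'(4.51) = 0.24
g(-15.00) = 0.16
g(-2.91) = 0.93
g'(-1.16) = 1.14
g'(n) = 2.4*(0.68 - 0.04*n)/(0.02*n^2 - 0.68*n + 0.42)^2 = (1.632 - 0.096*n)/(0.02*n^2 - 0.68*n + 0.42)^2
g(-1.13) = 1.98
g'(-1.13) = 1.18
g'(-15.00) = 0.01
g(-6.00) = 0.46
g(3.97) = -1.22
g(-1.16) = 1.94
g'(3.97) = 0.32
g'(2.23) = 1.43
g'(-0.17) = 5.73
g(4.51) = -1.07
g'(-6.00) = 0.08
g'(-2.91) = 0.29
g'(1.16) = 13.01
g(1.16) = -7.02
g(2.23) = -2.41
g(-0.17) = 4.48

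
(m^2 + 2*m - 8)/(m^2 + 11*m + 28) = (m - 2)/(m + 7)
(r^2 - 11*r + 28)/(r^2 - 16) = (r - 7)/(r + 4)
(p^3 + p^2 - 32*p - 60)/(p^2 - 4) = (p^2 - p - 30)/(p - 2)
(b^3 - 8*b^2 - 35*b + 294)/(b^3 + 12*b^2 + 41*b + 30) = (b^2 - 14*b + 49)/(b^2 + 6*b + 5)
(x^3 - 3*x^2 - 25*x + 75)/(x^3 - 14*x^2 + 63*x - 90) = (x + 5)/(x - 6)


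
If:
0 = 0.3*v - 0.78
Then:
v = 2.60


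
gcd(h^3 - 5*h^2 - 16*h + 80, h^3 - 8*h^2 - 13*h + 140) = h^2 - h - 20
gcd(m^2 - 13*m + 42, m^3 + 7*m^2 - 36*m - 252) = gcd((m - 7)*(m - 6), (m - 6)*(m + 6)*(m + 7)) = m - 6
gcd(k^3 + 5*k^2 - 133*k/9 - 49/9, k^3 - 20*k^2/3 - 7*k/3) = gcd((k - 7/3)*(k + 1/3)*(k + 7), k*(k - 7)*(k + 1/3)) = k + 1/3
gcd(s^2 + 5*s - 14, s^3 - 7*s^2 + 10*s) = s - 2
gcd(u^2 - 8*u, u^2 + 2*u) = u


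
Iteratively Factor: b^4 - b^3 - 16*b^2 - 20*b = (b + 2)*(b^3 - 3*b^2 - 10*b) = b*(b + 2)*(b^2 - 3*b - 10) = b*(b + 2)^2*(b - 5)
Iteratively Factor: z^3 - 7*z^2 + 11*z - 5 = (z - 1)*(z^2 - 6*z + 5) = (z - 5)*(z - 1)*(z - 1)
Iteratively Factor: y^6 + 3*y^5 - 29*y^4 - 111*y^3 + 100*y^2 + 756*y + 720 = (y + 3)*(y^5 - 29*y^3 - 24*y^2 + 172*y + 240) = (y + 3)*(y + 4)*(y^4 - 4*y^3 - 13*y^2 + 28*y + 60) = (y - 5)*(y + 3)*(y + 4)*(y^3 + y^2 - 8*y - 12) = (y - 5)*(y + 2)*(y + 3)*(y + 4)*(y^2 - y - 6) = (y - 5)*(y + 2)^2*(y + 3)*(y + 4)*(y - 3)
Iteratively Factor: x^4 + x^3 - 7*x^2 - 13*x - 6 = (x + 1)*(x^3 - 7*x - 6) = (x + 1)^2*(x^2 - x - 6) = (x + 1)^2*(x + 2)*(x - 3)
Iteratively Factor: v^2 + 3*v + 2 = (v + 1)*(v + 2)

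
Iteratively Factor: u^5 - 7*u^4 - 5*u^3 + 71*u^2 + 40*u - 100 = (u + 2)*(u^4 - 9*u^3 + 13*u^2 + 45*u - 50) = (u - 1)*(u + 2)*(u^3 - 8*u^2 + 5*u + 50) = (u - 1)*(u + 2)^2*(u^2 - 10*u + 25) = (u - 5)*(u - 1)*(u + 2)^2*(u - 5)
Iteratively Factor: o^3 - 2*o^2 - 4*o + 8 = (o - 2)*(o^2 - 4) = (o - 2)^2*(o + 2)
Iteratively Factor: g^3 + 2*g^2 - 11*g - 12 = (g + 4)*(g^2 - 2*g - 3) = (g + 1)*(g + 4)*(g - 3)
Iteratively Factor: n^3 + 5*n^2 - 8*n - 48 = (n + 4)*(n^2 + n - 12) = (n - 3)*(n + 4)*(n + 4)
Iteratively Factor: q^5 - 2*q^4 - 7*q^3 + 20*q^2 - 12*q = (q + 3)*(q^4 - 5*q^3 + 8*q^2 - 4*q) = (q - 2)*(q + 3)*(q^3 - 3*q^2 + 2*q) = (q - 2)^2*(q + 3)*(q^2 - q) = (q - 2)^2*(q - 1)*(q + 3)*(q)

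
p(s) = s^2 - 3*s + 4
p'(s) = 2*s - 3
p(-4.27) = 35.04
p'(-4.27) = -11.54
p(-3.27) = 24.50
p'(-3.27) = -9.54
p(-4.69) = 40.07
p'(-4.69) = -12.38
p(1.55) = 1.75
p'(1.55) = 0.10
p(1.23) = 1.82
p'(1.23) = -0.54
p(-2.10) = 14.71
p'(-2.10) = -7.20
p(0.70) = 2.39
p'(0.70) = -1.60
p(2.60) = 2.96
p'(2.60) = 2.20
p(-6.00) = 58.00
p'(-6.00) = -15.00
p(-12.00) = 184.00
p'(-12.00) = -27.00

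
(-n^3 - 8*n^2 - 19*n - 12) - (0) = -n^3 - 8*n^2 - 19*n - 12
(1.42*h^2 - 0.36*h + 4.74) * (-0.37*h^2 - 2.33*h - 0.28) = -0.5254*h^4 - 3.1754*h^3 - 1.3126*h^2 - 10.9434*h - 1.3272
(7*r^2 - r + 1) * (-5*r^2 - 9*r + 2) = -35*r^4 - 58*r^3 + 18*r^2 - 11*r + 2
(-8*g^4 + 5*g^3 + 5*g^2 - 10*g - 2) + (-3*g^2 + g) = -8*g^4 + 5*g^3 + 2*g^2 - 9*g - 2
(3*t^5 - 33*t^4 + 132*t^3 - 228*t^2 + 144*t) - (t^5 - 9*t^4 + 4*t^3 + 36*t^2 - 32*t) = 2*t^5 - 24*t^4 + 128*t^3 - 264*t^2 + 176*t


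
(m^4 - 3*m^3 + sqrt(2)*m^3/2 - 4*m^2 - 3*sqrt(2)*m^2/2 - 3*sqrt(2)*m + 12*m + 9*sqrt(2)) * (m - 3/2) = m^5 - 9*m^4/2 + sqrt(2)*m^4/2 - 9*sqrt(2)*m^3/4 + m^3/2 - 3*sqrt(2)*m^2/4 + 18*m^2 - 18*m + 27*sqrt(2)*m/2 - 27*sqrt(2)/2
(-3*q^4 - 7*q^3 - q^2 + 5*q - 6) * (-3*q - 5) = 9*q^5 + 36*q^4 + 38*q^3 - 10*q^2 - 7*q + 30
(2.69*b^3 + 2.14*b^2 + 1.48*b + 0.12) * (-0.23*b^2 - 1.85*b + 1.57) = -0.6187*b^5 - 5.4687*b^4 - 0.0761000000000005*b^3 + 0.5942*b^2 + 2.1016*b + 0.1884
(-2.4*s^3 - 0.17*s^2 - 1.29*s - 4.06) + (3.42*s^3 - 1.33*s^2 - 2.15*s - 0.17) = 1.02*s^3 - 1.5*s^2 - 3.44*s - 4.23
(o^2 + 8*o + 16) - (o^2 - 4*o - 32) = 12*o + 48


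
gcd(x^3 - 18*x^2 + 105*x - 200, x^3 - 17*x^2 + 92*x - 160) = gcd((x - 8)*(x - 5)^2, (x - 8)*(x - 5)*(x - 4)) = x^2 - 13*x + 40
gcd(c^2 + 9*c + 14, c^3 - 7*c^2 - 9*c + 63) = 1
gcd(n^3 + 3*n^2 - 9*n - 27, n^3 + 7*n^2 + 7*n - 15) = n + 3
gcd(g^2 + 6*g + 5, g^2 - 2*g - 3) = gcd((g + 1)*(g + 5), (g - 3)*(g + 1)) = g + 1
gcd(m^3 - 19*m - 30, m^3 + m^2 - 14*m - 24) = m^2 + 5*m + 6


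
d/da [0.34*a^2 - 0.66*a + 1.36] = 0.68*a - 0.66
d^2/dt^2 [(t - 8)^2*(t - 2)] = 6*t - 36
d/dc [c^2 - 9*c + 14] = 2*c - 9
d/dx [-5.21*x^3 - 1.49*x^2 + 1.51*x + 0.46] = -15.63*x^2 - 2.98*x + 1.51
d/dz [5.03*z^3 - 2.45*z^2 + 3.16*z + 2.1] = 15.09*z^2 - 4.9*z + 3.16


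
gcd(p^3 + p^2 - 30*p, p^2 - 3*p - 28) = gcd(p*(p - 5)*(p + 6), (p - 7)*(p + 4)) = 1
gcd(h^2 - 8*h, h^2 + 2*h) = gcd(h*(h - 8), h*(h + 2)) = h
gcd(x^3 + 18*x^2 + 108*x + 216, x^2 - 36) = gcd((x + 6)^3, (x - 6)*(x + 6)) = x + 6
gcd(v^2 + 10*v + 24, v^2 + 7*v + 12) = v + 4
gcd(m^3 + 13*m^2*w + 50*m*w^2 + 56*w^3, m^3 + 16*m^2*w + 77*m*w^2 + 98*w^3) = m^2 + 9*m*w + 14*w^2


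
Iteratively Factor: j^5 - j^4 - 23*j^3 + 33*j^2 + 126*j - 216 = (j + 3)*(j^4 - 4*j^3 - 11*j^2 + 66*j - 72) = (j + 3)*(j + 4)*(j^3 - 8*j^2 + 21*j - 18) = (j - 2)*(j + 3)*(j + 4)*(j^2 - 6*j + 9) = (j - 3)*(j - 2)*(j + 3)*(j + 4)*(j - 3)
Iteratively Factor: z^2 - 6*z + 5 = (z - 5)*(z - 1)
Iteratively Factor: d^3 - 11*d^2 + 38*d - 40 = (d - 5)*(d^2 - 6*d + 8) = (d - 5)*(d - 4)*(d - 2)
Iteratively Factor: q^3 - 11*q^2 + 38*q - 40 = (q - 5)*(q^2 - 6*q + 8) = (q - 5)*(q - 2)*(q - 4)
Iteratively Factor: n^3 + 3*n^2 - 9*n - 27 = (n + 3)*(n^2 - 9) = (n - 3)*(n + 3)*(n + 3)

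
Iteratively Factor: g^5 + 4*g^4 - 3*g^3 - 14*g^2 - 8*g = (g + 1)*(g^4 + 3*g^3 - 6*g^2 - 8*g) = (g + 1)*(g + 4)*(g^3 - g^2 - 2*g) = g*(g + 1)*(g + 4)*(g^2 - g - 2) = g*(g - 2)*(g + 1)*(g + 4)*(g + 1)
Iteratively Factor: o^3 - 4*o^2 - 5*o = (o - 5)*(o^2 + o) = (o - 5)*(o + 1)*(o)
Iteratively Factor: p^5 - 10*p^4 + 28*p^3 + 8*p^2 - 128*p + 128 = (p - 2)*(p^4 - 8*p^3 + 12*p^2 + 32*p - 64) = (p - 2)^2*(p^3 - 6*p^2 + 32) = (p - 4)*(p - 2)^2*(p^2 - 2*p - 8) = (p - 4)^2*(p - 2)^2*(p + 2)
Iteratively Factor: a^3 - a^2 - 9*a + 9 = (a - 3)*(a^2 + 2*a - 3) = (a - 3)*(a + 3)*(a - 1)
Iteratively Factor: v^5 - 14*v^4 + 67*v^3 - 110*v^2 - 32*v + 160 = (v - 5)*(v^4 - 9*v^3 + 22*v^2 - 32) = (v - 5)*(v - 4)*(v^3 - 5*v^2 + 2*v + 8) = (v - 5)*(v - 4)*(v + 1)*(v^2 - 6*v + 8) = (v - 5)*(v - 4)^2*(v + 1)*(v - 2)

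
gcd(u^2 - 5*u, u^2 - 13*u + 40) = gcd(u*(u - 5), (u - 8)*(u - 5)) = u - 5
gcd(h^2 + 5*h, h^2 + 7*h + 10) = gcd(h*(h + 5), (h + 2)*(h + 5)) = h + 5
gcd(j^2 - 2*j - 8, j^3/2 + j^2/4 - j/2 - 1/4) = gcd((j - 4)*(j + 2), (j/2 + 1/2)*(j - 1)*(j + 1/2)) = 1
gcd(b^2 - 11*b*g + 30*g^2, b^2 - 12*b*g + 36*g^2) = b - 6*g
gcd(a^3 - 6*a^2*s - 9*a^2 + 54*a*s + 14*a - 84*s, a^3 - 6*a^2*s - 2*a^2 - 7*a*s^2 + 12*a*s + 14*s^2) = a - 2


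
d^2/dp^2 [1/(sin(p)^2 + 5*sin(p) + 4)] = (-4*sin(p)^3 - 11*sin(p)^2 + 8*sin(p) + 42)/((sin(p) + 1)^2*(sin(p) + 4)^3)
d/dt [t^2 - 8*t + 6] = 2*t - 8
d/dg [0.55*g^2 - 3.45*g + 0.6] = 1.1*g - 3.45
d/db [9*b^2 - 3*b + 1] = 18*b - 3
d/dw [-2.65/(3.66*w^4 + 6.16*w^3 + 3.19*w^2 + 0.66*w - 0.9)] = (38.796*w^3 + 48.972*w^2 + 16.907*w + 1.749)/(3.66*w^4 + 6.16*w^3 + 3.19*w^2 + 0.66*w - 0.9)^2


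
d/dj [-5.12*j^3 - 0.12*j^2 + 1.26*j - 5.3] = -15.36*j^2 - 0.24*j + 1.26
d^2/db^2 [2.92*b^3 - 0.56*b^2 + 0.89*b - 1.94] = 17.52*b - 1.12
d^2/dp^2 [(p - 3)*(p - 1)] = 2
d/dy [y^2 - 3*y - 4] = 2*y - 3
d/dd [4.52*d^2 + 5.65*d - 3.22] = 9.04*d + 5.65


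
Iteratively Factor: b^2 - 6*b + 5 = (b - 1)*(b - 5)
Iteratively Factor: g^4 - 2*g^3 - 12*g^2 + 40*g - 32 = (g - 2)*(g^3 - 12*g + 16) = (g - 2)*(g + 4)*(g^2 - 4*g + 4) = (g - 2)^2*(g + 4)*(g - 2)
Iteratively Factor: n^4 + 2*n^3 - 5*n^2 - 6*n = (n)*(n^3 + 2*n^2 - 5*n - 6) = n*(n - 2)*(n^2 + 4*n + 3) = n*(n - 2)*(n + 1)*(n + 3)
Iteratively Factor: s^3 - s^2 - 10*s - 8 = (s + 2)*(s^2 - 3*s - 4) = (s - 4)*(s + 2)*(s + 1)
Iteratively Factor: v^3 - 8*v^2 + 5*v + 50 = (v + 2)*(v^2 - 10*v + 25) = (v - 5)*(v + 2)*(v - 5)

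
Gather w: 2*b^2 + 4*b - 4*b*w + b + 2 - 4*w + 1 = 2*b^2 + 5*b + w*(-4*b - 4) + 3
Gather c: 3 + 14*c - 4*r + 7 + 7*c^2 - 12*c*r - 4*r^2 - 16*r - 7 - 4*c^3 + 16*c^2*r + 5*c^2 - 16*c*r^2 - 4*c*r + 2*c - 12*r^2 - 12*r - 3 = -4*c^3 + c^2*(16*r + 12) + c*(-16*r^2 - 16*r + 16) - 16*r^2 - 32*r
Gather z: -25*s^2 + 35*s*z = -25*s^2 + 35*s*z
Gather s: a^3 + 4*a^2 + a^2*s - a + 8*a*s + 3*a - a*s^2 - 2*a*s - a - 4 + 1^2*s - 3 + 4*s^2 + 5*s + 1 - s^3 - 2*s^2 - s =a^3 + 4*a^2 + a - s^3 + s^2*(2 - a) + s*(a^2 + 6*a + 5) - 6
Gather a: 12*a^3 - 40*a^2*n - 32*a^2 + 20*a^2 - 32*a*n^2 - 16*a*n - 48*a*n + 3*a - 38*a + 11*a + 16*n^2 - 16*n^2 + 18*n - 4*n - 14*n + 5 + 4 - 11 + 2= 12*a^3 + a^2*(-40*n - 12) + a*(-32*n^2 - 64*n - 24)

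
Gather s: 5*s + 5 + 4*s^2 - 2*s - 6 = 4*s^2 + 3*s - 1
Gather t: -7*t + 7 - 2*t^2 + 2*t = -2*t^2 - 5*t + 7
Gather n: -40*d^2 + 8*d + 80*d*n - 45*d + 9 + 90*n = -40*d^2 - 37*d + n*(80*d + 90) + 9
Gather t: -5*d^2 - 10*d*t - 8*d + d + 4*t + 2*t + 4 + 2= -5*d^2 - 7*d + t*(6 - 10*d) + 6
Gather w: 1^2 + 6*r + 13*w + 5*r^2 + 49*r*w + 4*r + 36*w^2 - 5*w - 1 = 5*r^2 + 10*r + 36*w^2 + w*(49*r + 8)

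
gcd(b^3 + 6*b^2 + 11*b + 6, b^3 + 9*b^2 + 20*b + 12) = b^2 + 3*b + 2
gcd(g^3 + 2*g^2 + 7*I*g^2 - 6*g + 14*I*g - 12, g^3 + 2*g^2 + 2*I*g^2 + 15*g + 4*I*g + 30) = g + 2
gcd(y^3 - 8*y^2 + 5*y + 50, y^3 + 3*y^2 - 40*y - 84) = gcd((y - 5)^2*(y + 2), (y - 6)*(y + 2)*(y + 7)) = y + 2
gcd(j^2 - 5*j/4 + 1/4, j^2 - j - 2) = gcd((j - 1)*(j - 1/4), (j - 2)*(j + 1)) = 1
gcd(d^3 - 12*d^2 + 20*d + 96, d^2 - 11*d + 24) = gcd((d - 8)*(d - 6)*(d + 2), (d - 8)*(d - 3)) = d - 8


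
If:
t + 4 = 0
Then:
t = -4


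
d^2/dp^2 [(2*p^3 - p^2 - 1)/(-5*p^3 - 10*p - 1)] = 2*(25*p^6 + 300*p^5 + 60*p^4 - 235*p^3 + 90*p^2 - 21*p + 101)/(125*p^9 + 750*p^7 + 75*p^6 + 1500*p^5 + 300*p^4 + 1015*p^3 + 300*p^2 + 30*p + 1)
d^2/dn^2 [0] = 0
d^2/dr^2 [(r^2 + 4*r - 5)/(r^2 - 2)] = 2*(4*r^3 - 9*r^2 + 24*r - 6)/(r^6 - 6*r^4 + 12*r^2 - 8)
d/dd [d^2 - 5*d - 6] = 2*d - 5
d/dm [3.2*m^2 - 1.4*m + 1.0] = 6.4*m - 1.4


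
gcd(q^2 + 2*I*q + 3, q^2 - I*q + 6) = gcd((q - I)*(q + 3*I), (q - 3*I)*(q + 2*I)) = 1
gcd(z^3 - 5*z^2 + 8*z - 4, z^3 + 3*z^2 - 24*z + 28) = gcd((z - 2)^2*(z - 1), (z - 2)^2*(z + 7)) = z^2 - 4*z + 4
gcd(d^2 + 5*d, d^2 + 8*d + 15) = d + 5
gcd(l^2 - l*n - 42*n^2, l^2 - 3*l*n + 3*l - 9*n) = 1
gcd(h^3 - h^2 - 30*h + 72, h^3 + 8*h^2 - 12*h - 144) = h^2 + 2*h - 24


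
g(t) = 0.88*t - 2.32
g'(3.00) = 0.88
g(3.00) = 0.32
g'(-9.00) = 0.88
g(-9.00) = -10.24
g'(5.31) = 0.88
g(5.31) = 2.35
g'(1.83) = 0.88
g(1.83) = -0.71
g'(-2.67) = 0.88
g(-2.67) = -4.67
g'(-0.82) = 0.88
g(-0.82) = -3.04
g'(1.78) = 0.88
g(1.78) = -0.75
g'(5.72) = 0.88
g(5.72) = 2.71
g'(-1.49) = 0.88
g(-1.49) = -3.63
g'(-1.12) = 0.88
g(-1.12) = -3.31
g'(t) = 0.880000000000000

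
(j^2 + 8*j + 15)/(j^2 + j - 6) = (j + 5)/(j - 2)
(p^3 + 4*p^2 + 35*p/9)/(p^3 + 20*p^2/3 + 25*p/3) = (p + 7/3)/(p + 5)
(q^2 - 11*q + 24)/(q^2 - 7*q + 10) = (q^2 - 11*q + 24)/(q^2 - 7*q + 10)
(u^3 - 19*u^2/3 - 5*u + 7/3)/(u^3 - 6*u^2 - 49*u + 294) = (u^2 + 2*u/3 - 1/3)/(u^2 + u - 42)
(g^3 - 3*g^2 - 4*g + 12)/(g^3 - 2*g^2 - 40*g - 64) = (g^2 - 5*g + 6)/(g^2 - 4*g - 32)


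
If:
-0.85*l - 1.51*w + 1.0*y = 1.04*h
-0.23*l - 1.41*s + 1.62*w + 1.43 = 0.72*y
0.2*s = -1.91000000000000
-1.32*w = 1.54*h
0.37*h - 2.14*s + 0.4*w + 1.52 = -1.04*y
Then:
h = 16.45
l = -9.08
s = -9.55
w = -19.19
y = -19.58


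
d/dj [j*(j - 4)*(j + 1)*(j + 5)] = 4*j^3 + 6*j^2 - 38*j - 20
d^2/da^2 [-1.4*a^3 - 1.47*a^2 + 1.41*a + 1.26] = -8.4*a - 2.94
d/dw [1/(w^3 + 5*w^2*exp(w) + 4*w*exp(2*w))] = (-5*w^2*exp(w) - 3*w^2 - 8*w*exp(2*w) - 10*w*exp(w) - 4*exp(2*w))/(w^2*(w^2 + 5*w*exp(w) + 4*exp(2*w))^2)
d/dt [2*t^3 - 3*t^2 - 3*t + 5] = 6*t^2 - 6*t - 3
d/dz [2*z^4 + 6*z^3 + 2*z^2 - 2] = 2*z*(4*z^2 + 9*z + 2)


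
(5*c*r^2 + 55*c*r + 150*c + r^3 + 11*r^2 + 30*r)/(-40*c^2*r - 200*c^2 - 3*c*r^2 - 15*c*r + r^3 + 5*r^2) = (r + 6)/(-8*c + r)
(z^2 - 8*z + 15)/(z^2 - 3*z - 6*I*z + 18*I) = (z - 5)/(z - 6*I)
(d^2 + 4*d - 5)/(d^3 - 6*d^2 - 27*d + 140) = (d - 1)/(d^2 - 11*d + 28)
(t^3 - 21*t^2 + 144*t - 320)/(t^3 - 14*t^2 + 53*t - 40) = (t - 8)/(t - 1)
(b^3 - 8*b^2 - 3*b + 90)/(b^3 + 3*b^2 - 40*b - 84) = (b^2 - 2*b - 15)/(b^2 + 9*b + 14)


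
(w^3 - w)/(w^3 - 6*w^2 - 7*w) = (w - 1)/(w - 7)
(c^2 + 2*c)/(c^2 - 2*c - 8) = c/(c - 4)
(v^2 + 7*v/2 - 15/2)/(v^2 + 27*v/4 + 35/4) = 2*(2*v - 3)/(4*v + 7)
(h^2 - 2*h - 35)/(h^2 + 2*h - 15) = (h - 7)/(h - 3)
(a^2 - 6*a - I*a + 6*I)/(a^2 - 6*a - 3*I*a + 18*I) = (a - I)/(a - 3*I)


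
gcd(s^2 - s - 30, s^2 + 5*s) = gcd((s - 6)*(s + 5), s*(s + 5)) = s + 5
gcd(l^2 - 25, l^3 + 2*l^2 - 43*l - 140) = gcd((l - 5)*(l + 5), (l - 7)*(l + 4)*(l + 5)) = l + 5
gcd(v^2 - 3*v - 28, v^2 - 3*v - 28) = v^2 - 3*v - 28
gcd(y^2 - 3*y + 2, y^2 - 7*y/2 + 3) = y - 2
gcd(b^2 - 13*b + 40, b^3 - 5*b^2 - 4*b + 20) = b - 5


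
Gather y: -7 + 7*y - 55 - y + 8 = 6*y - 54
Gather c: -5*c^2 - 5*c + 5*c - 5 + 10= 5 - 5*c^2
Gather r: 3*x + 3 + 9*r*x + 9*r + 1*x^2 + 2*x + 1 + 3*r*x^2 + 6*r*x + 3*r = r*(3*x^2 + 15*x + 12) + x^2 + 5*x + 4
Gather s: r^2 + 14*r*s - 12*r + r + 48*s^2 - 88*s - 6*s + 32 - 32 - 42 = r^2 - 11*r + 48*s^2 + s*(14*r - 94) - 42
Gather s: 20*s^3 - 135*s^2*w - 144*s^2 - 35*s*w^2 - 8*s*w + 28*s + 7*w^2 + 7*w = 20*s^3 + s^2*(-135*w - 144) + s*(-35*w^2 - 8*w + 28) + 7*w^2 + 7*w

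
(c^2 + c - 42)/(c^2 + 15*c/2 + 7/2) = 2*(c - 6)/(2*c + 1)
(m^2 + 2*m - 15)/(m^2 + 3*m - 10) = (m - 3)/(m - 2)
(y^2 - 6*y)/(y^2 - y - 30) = y/(y + 5)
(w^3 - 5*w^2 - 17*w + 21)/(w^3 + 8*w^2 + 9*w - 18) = (w - 7)/(w + 6)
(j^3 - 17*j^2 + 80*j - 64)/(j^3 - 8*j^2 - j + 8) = (j - 8)/(j + 1)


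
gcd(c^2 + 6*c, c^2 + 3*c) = c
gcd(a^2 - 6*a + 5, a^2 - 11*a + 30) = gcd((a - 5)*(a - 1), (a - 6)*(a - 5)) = a - 5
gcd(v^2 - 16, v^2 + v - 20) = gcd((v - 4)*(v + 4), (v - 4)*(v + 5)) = v - 4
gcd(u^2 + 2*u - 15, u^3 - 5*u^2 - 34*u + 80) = u + 5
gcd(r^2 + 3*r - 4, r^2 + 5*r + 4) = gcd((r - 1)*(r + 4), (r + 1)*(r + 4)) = r + 4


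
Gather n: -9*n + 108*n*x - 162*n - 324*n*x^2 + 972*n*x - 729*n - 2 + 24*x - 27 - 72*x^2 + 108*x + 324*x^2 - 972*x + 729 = n*(-324*x^2 + 1080*x - 900) + 252*x^2 - 840*x + 700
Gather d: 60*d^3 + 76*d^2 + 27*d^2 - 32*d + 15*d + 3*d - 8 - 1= 60*d^3 + 103*d^2 - 14*d - 9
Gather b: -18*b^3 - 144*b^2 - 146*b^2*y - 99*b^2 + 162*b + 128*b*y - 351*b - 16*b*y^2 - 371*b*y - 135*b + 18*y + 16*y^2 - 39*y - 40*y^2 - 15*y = -18*b^3 + b^2*(-146*y - 243) + b*(-16*y^2 - 243*y - 324) - 24*y^2 - 36*y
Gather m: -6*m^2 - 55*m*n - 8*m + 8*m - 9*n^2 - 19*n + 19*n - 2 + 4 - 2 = -6*m^2 - 55*m*n - 9*n^2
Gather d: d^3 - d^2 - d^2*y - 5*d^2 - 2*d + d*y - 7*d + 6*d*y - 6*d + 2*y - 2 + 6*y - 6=d^3 + d^2*(-y - 6) + d*(7*y - 15) + 8*y - 8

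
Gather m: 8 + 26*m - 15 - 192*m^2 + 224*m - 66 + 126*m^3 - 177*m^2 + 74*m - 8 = 126*m^3 - 369*m^2 + 324*m - 81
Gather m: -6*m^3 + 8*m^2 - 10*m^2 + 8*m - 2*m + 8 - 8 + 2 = -6*m^3 - 2*m^2 + 6*m + 2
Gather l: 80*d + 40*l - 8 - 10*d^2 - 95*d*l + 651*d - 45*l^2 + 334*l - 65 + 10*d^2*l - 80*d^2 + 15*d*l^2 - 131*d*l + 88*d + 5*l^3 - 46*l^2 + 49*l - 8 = -90*d^2 + 819*d + 5*l^3 + l^2*(15*d - 91) + l*(10*d^2 - 226*d + 423) - 81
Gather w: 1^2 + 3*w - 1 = 3*w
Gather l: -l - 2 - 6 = -l - 8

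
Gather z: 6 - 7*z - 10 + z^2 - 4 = z^2 - 7*z - 8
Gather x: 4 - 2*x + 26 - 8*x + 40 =70 - 10*x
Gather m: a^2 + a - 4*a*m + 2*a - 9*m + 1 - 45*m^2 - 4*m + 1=a^2 + 3*a - 45*m^2 + m*(-4*a - 13) + 2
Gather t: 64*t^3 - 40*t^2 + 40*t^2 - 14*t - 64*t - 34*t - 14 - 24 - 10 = 64*t^3 - 112*t - 48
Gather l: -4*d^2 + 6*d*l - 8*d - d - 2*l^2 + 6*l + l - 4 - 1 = -4*d^2 - 9*d - 2*l^2 + l*(6*d + 7) - 5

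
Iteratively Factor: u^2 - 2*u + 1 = (u - 1)*(u - 1)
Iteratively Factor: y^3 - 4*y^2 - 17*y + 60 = (y - 3)*(y^2 - y - 20) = (y - 5)*(y - 3)*(y + 4)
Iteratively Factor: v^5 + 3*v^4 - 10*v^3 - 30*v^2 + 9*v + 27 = (v + 3)*(v^4 - 10*v^2 + 9) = (v + 1)*(v + 3)*(v^3 - v^2 - 9*v + 9) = (v + 1)*(v + 3)^2*(v^2 - 4*v + 3) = (v - 1)*(v + 1)*(v + 3)^2*(v - 3)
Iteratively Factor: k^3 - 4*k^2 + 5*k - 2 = (k - 2)*(k^2 - 2*k + 1) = (k - 2)*(k - 1)*(k - 1)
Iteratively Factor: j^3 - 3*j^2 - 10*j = (j)*(j^2 - 3*j - 10) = j*(j - 5)*(j + 2)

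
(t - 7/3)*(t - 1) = t^2 - 10*t/3 + 7/3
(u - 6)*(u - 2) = u^2 - 8*u + 12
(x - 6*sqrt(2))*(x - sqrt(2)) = x^2 - 7*sqrt(2)*x + 12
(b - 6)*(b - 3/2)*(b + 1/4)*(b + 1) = b^4 - 25*b^3/4 - b^2/8 + 75*b/8 + 9/4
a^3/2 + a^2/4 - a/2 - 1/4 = (a/2 + 1/2)*(a - 1)*(a + 1/2)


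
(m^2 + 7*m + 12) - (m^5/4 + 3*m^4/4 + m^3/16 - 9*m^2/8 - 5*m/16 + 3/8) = -m^5/4 - 3*m^4/4 - m^3/16 + 17*m^2/8 + 117*m/16 + 93/8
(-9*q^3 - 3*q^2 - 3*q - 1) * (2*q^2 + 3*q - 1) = -18*q^5 - 33*q^4 - 6*q^3 - 8*q^2 + 1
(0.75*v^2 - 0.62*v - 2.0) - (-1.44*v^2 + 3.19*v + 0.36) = 2.19*v^2 - 3.81*v - 2.36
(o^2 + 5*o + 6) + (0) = o^2 + 5*o + 6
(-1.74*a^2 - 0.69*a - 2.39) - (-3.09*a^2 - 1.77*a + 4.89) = 1.35*a^2 + 1.08*a - 7.28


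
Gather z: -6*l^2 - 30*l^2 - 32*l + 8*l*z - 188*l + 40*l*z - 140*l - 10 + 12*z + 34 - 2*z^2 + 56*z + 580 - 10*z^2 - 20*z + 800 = -36*l^2 - 360*l - 12*z^2 + z*(48*l + 48) + 1404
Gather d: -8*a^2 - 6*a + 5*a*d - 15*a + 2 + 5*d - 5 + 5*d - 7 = -8*a^2 - 21*a + d*(5*a + 10) - 10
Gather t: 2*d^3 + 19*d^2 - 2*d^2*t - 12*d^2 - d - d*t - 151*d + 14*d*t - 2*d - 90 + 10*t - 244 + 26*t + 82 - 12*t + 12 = 2*d^3 + 7*d^2 - 154*d + t*(-2*d^2 + 13*d + 24) - 240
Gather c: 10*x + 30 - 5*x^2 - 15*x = -5*x^2 - 5*x + 30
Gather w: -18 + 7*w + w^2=w^2 + 7*w - 18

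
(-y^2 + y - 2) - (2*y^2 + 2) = -3*y^2 + y - 4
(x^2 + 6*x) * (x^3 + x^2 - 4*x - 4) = x^5 + 7*x^4 + 2*x^3 - 28*x^2 - 24*x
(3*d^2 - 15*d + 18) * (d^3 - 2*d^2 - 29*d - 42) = 3*d^5 - 21*d^4 - 39*d^3 + 273*d^2 + 108*d - 756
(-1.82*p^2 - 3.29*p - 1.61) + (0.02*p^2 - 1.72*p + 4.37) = -1.8*p^2 - 5.01*p + 2.76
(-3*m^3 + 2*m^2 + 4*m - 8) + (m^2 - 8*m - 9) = -3*m^3 + 3*m^2 - 4*m - 17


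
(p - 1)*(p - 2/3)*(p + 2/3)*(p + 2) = p^4 + p^3 - 22*p^2/9 - 4*p/9 + 8/9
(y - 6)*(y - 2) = y^2 - 8*y + 12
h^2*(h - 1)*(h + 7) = h^4 + 6*h^3 - 7*h^2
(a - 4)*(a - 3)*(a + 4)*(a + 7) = a^4 + 4*a^3 - 37*a^2 - 64*a + 336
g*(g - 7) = g^2 - 7*g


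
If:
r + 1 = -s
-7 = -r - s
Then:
No Solution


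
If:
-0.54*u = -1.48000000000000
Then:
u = 2.74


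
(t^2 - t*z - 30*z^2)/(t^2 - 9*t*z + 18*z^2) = (-t - 5*z)/(-t + 3*z)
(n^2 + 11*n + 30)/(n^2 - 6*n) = (n^2 + 11*n + 30)/(n*(n - 6))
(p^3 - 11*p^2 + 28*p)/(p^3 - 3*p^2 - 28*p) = (p - 4)/(p + 4)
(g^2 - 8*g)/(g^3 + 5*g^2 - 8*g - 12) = g*(g - 8)/(g^3 + 5*g^2 - 8*g - 12)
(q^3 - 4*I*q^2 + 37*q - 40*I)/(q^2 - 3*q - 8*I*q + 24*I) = (q^2 + 4*I*q + 5)/(q - 3)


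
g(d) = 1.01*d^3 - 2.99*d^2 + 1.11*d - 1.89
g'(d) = 3.03*d^2 - 5.98*d + 1.11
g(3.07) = 2.56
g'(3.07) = 11.31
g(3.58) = 10.10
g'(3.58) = 18.54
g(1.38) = -3.40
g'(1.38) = -1.37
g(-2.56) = -41.27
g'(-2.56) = 36.28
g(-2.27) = -31.63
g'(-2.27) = 30.30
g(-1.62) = -15.83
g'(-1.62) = 18.75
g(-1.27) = -10.19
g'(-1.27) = 13.59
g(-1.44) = -12.70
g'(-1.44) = 16.00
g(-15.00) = -4100.04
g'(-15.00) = 772.56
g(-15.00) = -4100.04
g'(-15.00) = 772.56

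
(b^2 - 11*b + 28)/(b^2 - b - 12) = (b - 7)/(b + 3)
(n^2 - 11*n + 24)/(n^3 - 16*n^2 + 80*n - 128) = (n - 3)/(n^2 - 8*n + 16)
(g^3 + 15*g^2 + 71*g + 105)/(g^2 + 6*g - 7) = (g^2 + 8*g + 15)/(g - 1)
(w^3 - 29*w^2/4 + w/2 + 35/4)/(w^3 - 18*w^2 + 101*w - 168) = (4*w^2 - w - 5)/(4*(w^2 - 11*w + 24))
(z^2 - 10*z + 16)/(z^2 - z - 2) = (z - 8)/(z + 1)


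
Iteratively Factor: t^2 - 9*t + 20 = (t - 5)*(t - 4)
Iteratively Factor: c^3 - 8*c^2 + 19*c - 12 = (c - 1)*(c^2 - 7*c + 12) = (c - 4)*(c - 1)*(c - 3)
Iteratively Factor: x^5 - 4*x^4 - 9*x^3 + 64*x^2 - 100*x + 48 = (x + 4)*(x^4 - 8*x^3 + 23*x^2 - 28*x + 12) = (x - 1)*(x + 4)*(x^3 - 7*x^2 + 16*x - 12) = (x - 2)*(x - 1)*(x + 4)*(x^2 - 5*x + 6) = (x - 2)^2*(x - 1)*(x + 4)*(x - 3)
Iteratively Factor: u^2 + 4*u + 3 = (u + 3)*(u + 1)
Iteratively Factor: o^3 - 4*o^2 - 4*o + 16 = (o - 4)*(o^2 - 4) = (o - 4)*(o - 2)*(o + 2)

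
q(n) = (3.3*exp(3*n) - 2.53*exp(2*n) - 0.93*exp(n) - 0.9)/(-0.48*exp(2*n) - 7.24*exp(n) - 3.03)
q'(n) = (0.96*exp(2*n) + 7.24*exp(n))*(3.3*exp(3*n) - 2.53*exp(2*n) - 0.93*exp(n) - 0.9)/(-0.48*exp(2*n) - 7.24*exp(n) - 3.03)^2 + (9.9*exp(3*n) - 5.06*exp(2*n) - 0.93*exp(n))/(-0.48*exp(2*n) - 7.24*exp(n) - 3.03)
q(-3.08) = 0.28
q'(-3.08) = -0.01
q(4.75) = -697.95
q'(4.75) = -783.75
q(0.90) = -1.29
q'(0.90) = -3.54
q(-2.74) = 0.28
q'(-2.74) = -0.01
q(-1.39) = 0.25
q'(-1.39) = -0.02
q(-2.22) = 0.27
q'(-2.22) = -0.02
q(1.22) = -2.88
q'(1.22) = -6.69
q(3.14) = -92.20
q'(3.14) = -132.94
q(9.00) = -55599.93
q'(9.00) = -55708.51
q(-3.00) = 0.28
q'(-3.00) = -0.01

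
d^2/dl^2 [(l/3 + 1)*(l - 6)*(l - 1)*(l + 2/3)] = 4*l^2 - 20*l/3 - 106/9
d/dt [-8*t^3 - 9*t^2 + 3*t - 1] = -24*t^2 - 18*t + 3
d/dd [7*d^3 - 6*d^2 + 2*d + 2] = 21*d^2 - 12*d + 2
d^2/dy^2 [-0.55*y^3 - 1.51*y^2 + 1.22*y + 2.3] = -3.3*y - 3.02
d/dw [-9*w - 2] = -9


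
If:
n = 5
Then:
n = 5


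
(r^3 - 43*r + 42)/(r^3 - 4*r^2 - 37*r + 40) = (r^2 + r - 42)/(r^2 - 3*r - 40)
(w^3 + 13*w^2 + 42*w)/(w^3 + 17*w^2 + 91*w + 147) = w*(w + 6)/(w^2 + 10*w + 21)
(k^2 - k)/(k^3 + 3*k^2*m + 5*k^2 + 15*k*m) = (k - 1)/(k^2 + 3*k*m + 5*k + 15*m)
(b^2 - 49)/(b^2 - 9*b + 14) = (b + 7)/(b - 2)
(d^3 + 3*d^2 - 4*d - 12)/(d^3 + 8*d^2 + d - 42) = (d + 2)/(d + 7)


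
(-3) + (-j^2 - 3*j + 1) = -j^2 - 3*j - 2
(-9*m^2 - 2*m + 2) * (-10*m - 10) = 90*m^3 + 110*m^2 - 20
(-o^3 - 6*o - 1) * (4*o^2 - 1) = -4*o^5 - 23*o^3 - 4*o^2 + 6*o + 1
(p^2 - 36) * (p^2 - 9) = p^4 - 45*p^2 + 324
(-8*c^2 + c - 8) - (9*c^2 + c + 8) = -17*c^2 - 16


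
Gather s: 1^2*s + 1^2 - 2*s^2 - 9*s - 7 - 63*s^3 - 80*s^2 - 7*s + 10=-63*s^3 - 82*s^2 - 15*s + 4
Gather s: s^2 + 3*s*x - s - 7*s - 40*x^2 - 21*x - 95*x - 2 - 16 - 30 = s^2 + s*(3*x - 8) - 40*x^2 - 116*x - 48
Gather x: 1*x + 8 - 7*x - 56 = -6*x - 48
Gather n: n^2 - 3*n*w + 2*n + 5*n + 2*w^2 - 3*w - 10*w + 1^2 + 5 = n^2 + n*(7 - 3*w) + 2*w^2 - 13*w + 6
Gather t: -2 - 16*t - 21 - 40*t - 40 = -56*t - 63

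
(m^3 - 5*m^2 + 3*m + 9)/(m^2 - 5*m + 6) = (m^2 - 2*m - 3)/(m - 2)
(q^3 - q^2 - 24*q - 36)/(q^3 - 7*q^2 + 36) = (q + 3)/(q - 3)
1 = 1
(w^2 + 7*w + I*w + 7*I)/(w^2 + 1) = (w + 7)/(w - I)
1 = 1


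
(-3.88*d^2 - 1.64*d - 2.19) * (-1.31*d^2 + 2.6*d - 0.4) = 5.0828*d^4 - 7.9396*d^3 + 0.1569*d^2 - 5.038*d + 0.876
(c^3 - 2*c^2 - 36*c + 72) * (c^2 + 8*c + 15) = c^5 + 6*c^4 - 37*c^3 - 246*c^2 + 36*c + 1080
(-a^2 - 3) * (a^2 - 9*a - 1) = -a^4 + 9*a^3 - 2*a^2 + 27*a + 3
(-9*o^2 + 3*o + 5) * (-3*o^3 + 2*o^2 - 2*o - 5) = 27*o^5 - 27*o^4 + 9*o^3 + 49*o^2 - 25*o - 25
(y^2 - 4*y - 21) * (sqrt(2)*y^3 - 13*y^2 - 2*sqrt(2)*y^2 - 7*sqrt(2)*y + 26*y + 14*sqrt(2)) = sqrt(2)*y^5 - 13*y^4 - 6*sqrt(2)*y^4 - 20*sqrt(2)*y^3 + 78*y^3 + 84*sqrt(2)*y^2 + 169*y^2 - 546*y + 91*sqrt(2)*y - 294*sqrt(2)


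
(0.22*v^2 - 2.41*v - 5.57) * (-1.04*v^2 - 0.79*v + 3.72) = -0.2288*v^4 + 2.3326*v^3 + 8.5151*v^2 - 4.5649*v - 20.7204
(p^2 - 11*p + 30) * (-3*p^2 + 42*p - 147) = -3*p^4 + 75*p^3 - 699*p^2 + 2877*p - 4410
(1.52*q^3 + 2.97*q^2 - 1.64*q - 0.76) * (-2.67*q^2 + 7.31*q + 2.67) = -4.0584*q^5 + 3.1813*q^4 + 30.1479*q^3 - 2.0293*q^2 - 9.9344*q - 2.0292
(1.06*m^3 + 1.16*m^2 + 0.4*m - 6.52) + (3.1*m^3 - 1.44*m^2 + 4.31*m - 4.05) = 4.16*m^3 - 0.28*m^2 + 4.71*m - 10.57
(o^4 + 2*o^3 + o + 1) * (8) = 8*o^4 + 16*o^3 + 8*o + 8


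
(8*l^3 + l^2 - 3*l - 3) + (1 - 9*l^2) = 8*l^3 - 8*l^2 - 3*l - 2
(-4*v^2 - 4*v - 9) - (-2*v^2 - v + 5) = -2*v^2 - 3*v - 14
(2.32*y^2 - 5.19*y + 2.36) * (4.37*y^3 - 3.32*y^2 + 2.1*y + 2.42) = 10.1384*y^5 - 30.3827*y^4 + 32.416*y^3 - 13.1198*y^2 - 7.6038*y + 5.7112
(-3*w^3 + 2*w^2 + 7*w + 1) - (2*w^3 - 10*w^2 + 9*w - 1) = -5*w^3 + 12*w^2 - 2*w + 2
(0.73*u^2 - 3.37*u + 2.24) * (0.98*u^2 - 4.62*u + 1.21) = 0.7154*u^4 - 6.6752*u^3 + 18.6479*u^2 - 14.4265*u + 2.7104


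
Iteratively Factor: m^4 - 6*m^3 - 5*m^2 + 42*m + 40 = (m - 4)*(m^3 - 2*m^2 - 13*m - 10) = (m - 4)*(m + 2)*(m^2 - 4*m - 5) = (m - 4)*(m + 1)*(m + 2)*(m - 5)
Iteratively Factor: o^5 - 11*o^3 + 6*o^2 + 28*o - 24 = (o - 2)*(o^4 + 2*o^3 - 7*o^2 - 8*o + 12) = (o - 2)*(o + 2)*(o^3 - 7*o + 6) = (o - 2)*(o + 2)*(o + 3)*(o^2 - 3*o + 2) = (o - 2)*(o - 1)*(o + 2)*(o + 3)*(o - 2)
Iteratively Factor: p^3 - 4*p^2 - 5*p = (p + 1)*(p^2 - 5*p) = p*(p + 1)*(p - 5)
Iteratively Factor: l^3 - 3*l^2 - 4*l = (l + 1)*(l^2 - 4*l) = (l - 4)*(l + 1)*(l)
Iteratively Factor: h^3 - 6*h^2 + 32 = (h - 4)*(h^2 - 2*h - 8) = (h - 4)*(h + 2)*(h - 4)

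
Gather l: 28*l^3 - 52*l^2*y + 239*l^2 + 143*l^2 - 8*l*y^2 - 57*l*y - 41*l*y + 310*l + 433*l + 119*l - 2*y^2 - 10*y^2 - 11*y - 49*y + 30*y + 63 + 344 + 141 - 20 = 28*l^3 + l^2*(382 - 52*y) + l*(-8*y^2 - 98*y + 862) - 12*y^2 - 30*y + 528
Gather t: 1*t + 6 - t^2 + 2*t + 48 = -t^2 + 3*t + 54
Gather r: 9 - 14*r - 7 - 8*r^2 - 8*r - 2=-8*r^2 - 22*r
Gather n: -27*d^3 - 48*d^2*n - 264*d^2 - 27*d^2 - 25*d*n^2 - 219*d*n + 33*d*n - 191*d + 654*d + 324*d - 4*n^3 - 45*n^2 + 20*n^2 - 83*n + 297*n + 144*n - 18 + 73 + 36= -27*d^3 - 291*d^2 + 787*d - 4*n^3 + n^2*(-25*d - 25) + n*(-48*d^2 - 186*d + 358) + 91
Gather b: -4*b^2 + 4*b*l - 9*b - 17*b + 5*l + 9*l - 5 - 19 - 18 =-4*b^2 + b*(4*l - 26) + 14*l - 42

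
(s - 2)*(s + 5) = s^2 + 3*s - 10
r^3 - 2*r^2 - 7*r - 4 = (r - 4)*(r + 1)^2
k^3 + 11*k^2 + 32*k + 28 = (k + 2)^2*(k + 7)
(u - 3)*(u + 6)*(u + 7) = u^3 + 10*u^2 + 3*u - 126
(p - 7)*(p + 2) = p^2 - 5*p - 14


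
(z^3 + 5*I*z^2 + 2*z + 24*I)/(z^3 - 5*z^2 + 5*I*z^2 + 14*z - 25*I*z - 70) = (z^2 + 7*I*z - 12)/(z^2 + z*(-5 + 7*I) - 35*I)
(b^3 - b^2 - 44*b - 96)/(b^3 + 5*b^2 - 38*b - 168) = (b^2 - 5*b - 24)/(b^2 + b - 42)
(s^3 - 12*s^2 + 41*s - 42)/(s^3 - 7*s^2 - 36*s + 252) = (s^2 - 5*s + 6)/(s^2 - 36)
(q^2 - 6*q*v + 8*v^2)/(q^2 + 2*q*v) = (q^2 - 6*q*v + 8*v^2)/(q*(q + 2*v))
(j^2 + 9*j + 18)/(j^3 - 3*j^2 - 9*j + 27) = (j + 6)/(j^2 - 6*j + 9)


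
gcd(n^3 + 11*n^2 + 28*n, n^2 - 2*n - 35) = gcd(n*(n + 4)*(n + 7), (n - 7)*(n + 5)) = 1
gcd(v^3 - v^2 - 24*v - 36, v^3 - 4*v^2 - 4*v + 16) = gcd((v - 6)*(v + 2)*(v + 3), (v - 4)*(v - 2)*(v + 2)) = v + 2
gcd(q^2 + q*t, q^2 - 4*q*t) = q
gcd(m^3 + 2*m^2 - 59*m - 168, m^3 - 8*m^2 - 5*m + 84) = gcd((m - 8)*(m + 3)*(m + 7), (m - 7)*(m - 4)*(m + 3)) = m + 3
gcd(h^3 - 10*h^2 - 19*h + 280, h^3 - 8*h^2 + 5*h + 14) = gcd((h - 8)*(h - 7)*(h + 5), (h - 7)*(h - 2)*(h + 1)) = h - 7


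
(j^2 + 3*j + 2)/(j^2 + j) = (j + 2)/j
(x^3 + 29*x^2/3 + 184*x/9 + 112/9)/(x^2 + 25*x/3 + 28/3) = x + 4/3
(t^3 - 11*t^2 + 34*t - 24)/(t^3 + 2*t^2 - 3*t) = (t^2 - 10*t + 24)/(t*(t + 3))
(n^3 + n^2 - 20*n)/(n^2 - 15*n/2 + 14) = 2*n*(n + 5)/(2*n - 7)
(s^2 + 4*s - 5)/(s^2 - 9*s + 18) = (s^2 + 4*s - 5)/(s^2 - 9*s + 18)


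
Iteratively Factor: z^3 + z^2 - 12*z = (z - 3)*(z^2 + 4*z) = z*(z - 3)*(z + 4)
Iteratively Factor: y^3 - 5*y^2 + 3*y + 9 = (y + 1)*(y^2 - 6*y + 9) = (y - 3)*(y + 1)*(y - 3)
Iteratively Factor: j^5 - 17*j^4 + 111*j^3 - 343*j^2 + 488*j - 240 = (j - 4)*(j^4 - 13*j^3 + 59*j^2 - 107*j + 60) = (j - 4)*(j - 3)*(j^3 - 10*j^2 + 29*j - 20) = (j - 4)^2*(j - 3)*(j^2 - 6*j + 5) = (j - 5)*(j - 4)^2*(j - 3)*(j - 1)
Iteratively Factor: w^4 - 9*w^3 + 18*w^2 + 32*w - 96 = (w - 4)*(w^3 - 5*w^2 - 2*w + 24) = (w - 4)*(w + 2)*(w^2 - 7*w + 12) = (w - 4)^2*(w + 2)*(w - 3)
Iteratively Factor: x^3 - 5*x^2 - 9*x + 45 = (x + 3)*(x^2 - 8*x + 15) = (x - 5)*(x + 3)*(x - 3)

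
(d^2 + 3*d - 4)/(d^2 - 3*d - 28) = (d - 1)/(d - 7)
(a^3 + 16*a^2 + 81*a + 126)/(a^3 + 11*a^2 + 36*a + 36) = (a + 7)/(a + 2)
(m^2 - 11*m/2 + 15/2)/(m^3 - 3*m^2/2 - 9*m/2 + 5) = (m - 3)/(m^2 + m - 2)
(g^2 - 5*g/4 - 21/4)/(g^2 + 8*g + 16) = (4*g^2 - 5*g - 21)/(4*(g^2 + 8*g + 16))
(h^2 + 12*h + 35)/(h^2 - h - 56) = (h + 5)/(h - 8)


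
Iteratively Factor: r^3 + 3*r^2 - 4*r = (r + 4)*(r^2 - r) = (r - 1)*(r + 4)*(r)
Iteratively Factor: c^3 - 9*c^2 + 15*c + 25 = (c - 5)*(c^2 - 4*c - 5) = (c - 5)*(c + 1)*(c - 5)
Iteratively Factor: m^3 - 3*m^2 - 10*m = (m)*(m^2 - 3*m - 10) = m*(m + 2)*(m - 5)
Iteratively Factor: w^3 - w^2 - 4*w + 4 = (w - 2)*(w^2 + w - 2) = (w - 2)*(w - 1)*(w + 2)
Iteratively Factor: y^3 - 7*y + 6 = (y + 3)*(y^2 - 3*y + 2) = (y - 1)*(y + 3)*(y - 2)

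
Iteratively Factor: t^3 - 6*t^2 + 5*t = (t - 5)*(t^2 - t) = t*(t - 5)*(t - 1)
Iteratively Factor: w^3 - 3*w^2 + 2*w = (w - 2)*(w^2 - w) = (w - 2)*(w - 1)*(w)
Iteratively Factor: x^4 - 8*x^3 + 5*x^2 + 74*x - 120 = (x + 3)*(x^3 - 11*x^2 + 38*x - 40) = (x - 2)*(x + 3)*(x^2 - 9*x + 20) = (x - 5)*(x - 2)*(x + 3)*(x - 4)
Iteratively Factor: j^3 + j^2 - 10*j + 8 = (j - 2)*(j^2 + 3*j - 4) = (j - 2)*(j - 1)*(j + 4)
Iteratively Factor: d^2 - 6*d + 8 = (d - 4)*(d - 2)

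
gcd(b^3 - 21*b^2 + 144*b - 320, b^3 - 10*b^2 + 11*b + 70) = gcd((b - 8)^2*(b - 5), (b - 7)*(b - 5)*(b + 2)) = b - 5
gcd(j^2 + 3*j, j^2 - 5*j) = j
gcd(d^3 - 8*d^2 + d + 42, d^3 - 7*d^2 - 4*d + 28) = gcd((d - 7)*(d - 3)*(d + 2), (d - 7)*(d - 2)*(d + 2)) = d^2 - 5*d - 14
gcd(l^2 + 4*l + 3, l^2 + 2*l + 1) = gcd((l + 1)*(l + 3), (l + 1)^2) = l + 1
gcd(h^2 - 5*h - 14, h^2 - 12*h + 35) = h - 7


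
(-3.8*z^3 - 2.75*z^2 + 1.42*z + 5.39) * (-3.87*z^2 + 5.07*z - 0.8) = 14.706*z^5 - 8.6235*z^4 - 16.3979*z^3 - 11.4599*z^2 + 26.1913*z - 4.312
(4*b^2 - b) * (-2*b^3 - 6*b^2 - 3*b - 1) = -8*b^5 - 22*b^4 - 6*b^3 - b^2 + b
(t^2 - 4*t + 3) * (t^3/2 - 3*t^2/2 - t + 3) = t^5/2 - 7*t^4/2 + 13*t^3/2 + 5*t^2/2 - 15*t + 9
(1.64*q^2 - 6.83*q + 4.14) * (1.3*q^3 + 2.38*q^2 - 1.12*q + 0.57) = 2.132*q^5 - 4.9758*q^4 - 12.7102*q^3 + 18.4376*q^2 - 8.5299*q + 2.3598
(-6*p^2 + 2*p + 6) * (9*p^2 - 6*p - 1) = -54*p^4 + 54*p^3 + 48*p^2 - 38*p - 6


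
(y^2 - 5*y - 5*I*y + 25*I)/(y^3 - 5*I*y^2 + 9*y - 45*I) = (y - 5)/(y^2 + 9)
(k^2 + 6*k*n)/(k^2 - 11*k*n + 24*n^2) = k*(k + 6*n)/(k^2 - 11*k*n + 24*n^2)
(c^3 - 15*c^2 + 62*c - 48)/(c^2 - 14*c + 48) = c - 1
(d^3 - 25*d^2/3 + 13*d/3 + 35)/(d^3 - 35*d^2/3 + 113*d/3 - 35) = (3*d + 5)/(3*d - 5)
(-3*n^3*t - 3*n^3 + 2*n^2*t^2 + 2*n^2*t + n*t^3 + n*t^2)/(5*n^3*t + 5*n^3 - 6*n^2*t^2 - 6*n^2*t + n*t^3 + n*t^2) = (3*n + t)/(-5*n + t)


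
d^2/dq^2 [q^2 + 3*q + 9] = 2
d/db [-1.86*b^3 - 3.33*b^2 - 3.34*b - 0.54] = -5.58*b^2 - 6.66*b - 3.34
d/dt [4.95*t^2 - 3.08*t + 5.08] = 9.9*t - 3.08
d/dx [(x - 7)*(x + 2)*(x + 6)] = 3*x^2 + 2*x - 44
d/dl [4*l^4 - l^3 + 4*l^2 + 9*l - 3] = 16*l^3 - 3*l^2 + 8*l + 9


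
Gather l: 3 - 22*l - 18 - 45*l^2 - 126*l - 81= -45*l^2 - 148*l - 96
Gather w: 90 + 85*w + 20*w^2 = 20*w^2 + 85*w + 90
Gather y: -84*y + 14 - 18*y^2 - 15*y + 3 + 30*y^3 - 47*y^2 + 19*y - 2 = 30*y^3 - 65*y^2 - 80*y + 15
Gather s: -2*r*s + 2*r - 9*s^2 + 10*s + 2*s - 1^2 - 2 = 2*r - 9*s^2 + s*(12 - 2*r) - 3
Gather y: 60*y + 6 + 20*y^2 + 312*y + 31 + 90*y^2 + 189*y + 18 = 110*y^2 + 561*y + 55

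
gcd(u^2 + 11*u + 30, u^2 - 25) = u + 5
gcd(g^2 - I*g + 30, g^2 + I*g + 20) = g + 5*I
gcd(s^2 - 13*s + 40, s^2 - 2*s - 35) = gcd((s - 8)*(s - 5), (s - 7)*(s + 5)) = 1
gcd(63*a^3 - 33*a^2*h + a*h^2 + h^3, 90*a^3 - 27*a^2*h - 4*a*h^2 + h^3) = 3*a - h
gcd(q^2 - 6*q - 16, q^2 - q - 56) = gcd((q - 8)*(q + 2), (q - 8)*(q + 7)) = q - 8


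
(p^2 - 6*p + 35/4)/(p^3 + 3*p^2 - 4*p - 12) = (p^2 - 6*p + 35/4)/(p^3 + 3*p^2 - 4*p - 12)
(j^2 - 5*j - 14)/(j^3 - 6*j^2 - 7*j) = (j + 2)/(j*(j + 1))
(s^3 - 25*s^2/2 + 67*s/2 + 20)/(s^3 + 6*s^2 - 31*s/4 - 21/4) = 2*(s^2 - 13*s + 40)/(2*s^2 + 11*s - 21)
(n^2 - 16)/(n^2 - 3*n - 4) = (n + 4)/(n + 1)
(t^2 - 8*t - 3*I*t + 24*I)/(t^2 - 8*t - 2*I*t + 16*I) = (t - 3*I)/(t - 2*I)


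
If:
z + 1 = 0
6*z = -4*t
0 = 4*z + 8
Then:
No Solution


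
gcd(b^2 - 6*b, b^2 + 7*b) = b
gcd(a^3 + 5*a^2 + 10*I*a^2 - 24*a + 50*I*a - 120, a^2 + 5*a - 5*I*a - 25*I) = a + 5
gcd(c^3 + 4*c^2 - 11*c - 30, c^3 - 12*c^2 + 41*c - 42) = c - 3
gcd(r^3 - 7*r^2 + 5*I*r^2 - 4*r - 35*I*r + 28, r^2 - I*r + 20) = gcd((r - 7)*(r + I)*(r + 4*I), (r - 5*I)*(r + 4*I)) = r + 4*I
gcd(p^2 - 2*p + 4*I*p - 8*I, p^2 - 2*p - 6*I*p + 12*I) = p - 2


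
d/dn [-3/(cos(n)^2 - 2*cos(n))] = 6*(sin(n)/cos(n)^2 - tan(n))/(cos(n) - 2)^2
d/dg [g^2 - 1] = 2*g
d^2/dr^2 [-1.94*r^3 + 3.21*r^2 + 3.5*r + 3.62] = 6.42 - 11.64*r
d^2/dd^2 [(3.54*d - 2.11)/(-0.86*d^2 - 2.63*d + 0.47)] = (-(1.72*d + 2.63)*(3.44*d + 5.26)*(3.54*d - 2.11) + (18.2664*d + 14.9912)*(0.86*d^2 + 2.63*d - 0.47))/(0.86*d^2 + 2.63*d - 0.47)^3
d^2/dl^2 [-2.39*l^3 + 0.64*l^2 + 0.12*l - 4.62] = 1.28 - 14.34*l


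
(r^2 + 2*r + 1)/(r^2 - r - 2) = (r + 1)/(r - 2)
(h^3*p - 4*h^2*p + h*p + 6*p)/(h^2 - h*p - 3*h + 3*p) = p*(-h^2 + h + 2)/(-h + p)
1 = 1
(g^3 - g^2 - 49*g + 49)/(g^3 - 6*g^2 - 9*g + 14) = (g + 7)/(g + 2)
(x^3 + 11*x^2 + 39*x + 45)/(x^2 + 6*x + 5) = (x^2 + 6*x + 9)/(x + 1)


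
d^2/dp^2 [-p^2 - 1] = -2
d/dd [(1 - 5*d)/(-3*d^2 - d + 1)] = (15*d^2 + 5*d - (5*d - 1)*(6*d + 1) - 5)/(3*d^2 + d - 1)^2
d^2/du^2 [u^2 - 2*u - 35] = 2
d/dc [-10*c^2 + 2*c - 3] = 2 - 20*c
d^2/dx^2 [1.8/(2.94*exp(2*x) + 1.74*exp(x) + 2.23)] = (1.8*(5.88*exp(x) + 1.74)*(11.76*exp(x) + 3.48)*exp(x) - (21.168*exp(x) + 3.132)*(2.94*exp(2*x) + 1.74*exp(x) + 2.23))*exp(x)/(2.94*exp(2*x) + 1.74*exp(x) + 2.23)^3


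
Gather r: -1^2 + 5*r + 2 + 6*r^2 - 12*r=6*r^2 - 7*r + 1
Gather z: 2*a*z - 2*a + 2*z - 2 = -2*a + z*(2*a + 2) - 2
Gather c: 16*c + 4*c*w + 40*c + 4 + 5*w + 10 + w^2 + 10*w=c*(4*w + 56) + w^2 + 15*w + 14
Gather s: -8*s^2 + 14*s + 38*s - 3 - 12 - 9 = -8*s^2 + 52*s - 24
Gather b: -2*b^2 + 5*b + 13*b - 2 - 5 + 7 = -2*b^2 + 18*b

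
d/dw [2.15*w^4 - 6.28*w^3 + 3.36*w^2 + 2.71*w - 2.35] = 8.6*w^3 - 18.84*w^2 + 6.72*w + 2.71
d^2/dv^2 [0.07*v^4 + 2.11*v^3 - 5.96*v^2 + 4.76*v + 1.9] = 0.84*v^2 + 12.66*v - 11.92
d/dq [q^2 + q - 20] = 2*q + 1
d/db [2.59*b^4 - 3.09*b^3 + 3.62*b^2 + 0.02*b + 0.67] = 10.36*b^3 - 9.27*b^2 + 7.24*b + 0.02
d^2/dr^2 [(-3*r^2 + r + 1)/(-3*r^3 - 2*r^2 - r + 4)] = 2*(27*r^6 - 27*r^5 - 99*r^4 + 197*r^3 - 21*r^2 - 66*r + 35)/(27*r^9 + 54*r^8 + 63*r^7 - 64*r^6 - 123*r^5 - 114*r^4 + 97*r^3 + 84*r^2 + 48*r - 64)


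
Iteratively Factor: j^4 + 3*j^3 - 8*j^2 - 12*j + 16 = (j + 2)*(j^3 + j^2 - 10*j + 8) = (j + 2)*(j + 4)*(j^2 - 3*j + 2) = (j - 2)*(j + 2)*(j + 4)*(j - 1)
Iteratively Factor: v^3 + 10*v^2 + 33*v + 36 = (v + 3)*(v^2 + 7*v + 12) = (v + 3)^2*(v + 4)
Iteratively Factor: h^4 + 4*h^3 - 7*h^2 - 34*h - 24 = (h + 4)*(h^3 - 7*h - 6) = (h - 3)*(h + 4)*(h^2 + 3*h + 2) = (h - 3)*(h + 2)*(h + 4)*(h + 1)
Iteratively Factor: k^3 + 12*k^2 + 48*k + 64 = (k + 4)*(k^2 + 8*k + 16) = (k + 4)^2*(k + 4)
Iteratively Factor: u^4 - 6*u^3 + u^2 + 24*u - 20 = (u + 2)*(u^3 - 8*u^2 + 17*u - 10) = (u - 1)*(u + 2)*(u^2 - 7*u + 10) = (u - 2)*(u - 1)*(u + 2)*(u - 5)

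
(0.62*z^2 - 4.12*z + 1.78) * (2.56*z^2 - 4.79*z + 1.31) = 1.5872*z^4 - 13.517*z^3 + 25.1038*z^2 - 13.9234*z + 2.3318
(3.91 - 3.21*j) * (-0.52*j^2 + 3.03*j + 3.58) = 1.6692*j^3 - 11.7595*j^2 + 0.355499999999999*j + 13.9978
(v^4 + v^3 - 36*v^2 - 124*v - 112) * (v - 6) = v^5 - 5*v^4 - 42*v^3 + 92*v^2 + 632*v + 672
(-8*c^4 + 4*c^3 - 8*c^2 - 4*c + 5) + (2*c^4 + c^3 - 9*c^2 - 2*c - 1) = -6*c^4 + 5*c^3 - 17*c^2 - 6*c + 4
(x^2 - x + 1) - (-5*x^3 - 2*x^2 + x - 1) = 5*x^3 + 3*x^2 - 2*x + 2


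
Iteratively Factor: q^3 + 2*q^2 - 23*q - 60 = (q + 4)*(q^2 - 2*q - 15) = (q - 5)*(q + 4)*(q + 3)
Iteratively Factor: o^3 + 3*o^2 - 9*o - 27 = (o + 3)*(o^2 - 9) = (o + 3)^2*(o - 3)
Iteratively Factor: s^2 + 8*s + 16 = (s + 4)*(s + 4)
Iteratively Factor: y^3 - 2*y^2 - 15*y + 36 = (y + 4)*(y^2 - 6*y + 9) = (y - 3)*(y + 4)*(y - 3)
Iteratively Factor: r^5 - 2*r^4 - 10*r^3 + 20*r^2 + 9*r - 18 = (r - 2)*(r^4 - 10*r^2 + 9) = (r - 2)*(r + 1)*(r^3 - r^2 - 9*r + 9) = (r - 2)*(r - 1)*(r + 1)*(r^2 - 9) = (r - 3)*(r - 2)*(r - 1)*(r + 1)*(r + 3)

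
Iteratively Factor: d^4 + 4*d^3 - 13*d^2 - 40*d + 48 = (d - 1)*(d^3 + 5*d^2 - 8*d - 48) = (d - 1)*(d + 4)*(d^2 + d - 12) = (d - 1)*(d + 4)^2*(d - 3)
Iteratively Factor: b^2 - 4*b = (b)*(b - 4)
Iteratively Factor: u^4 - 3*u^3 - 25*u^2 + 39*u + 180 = (u + 3)*(u^3 - 6*u^2 - 7*u + 60) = (u - 5)*(u + 3)*(u^2 - u - 12) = (u - 5)*(u - 4)*(u + 3)*(u + 3)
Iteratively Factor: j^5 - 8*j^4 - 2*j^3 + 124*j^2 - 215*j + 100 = (j - 5)*(j^4 - 3*j^3 - 17*j^2 + 39*j - 20) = (j - 5)*(j - 1)*(j^3 - 2*j^2 - 19*j + 20) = (j - 5)*(j - 1)*(j + 4)*(j^2 - 6*j + 5) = (j - 5)^2*(j - 1)*(j + 4)*(j - 1)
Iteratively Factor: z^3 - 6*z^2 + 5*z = (z - 1)*(z^2 - 5*z) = z*(z - 1)*(z - 5)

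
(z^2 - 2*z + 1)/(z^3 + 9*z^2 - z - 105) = (z^2 - 2*z + 1)/(z^3 + 9*z^2 - z - 105)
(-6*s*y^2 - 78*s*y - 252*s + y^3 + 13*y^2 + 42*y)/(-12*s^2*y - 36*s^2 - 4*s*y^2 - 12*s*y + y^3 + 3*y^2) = (y^2 + 13*y + 42)/(2*s*y + 6*s + y^2 + 3*y)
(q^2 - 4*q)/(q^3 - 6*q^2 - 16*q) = (4 - q)/(-q^2 + 6*q + 16)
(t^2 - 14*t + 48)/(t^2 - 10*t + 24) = (t - 8)/(t - 4)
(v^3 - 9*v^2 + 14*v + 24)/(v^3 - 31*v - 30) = (v - 4)/(v + 5)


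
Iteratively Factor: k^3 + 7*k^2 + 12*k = (k + 3)*(k^2 + 4*k) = k*(k + 3)*(k + 4)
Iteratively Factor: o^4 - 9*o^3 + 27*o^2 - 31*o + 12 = (o - 4)*(o^3 - 5*o^2 + 7*o - 3) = (o - 4)*(o - 1)*(o^2 - 4*o + 3) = (o - 4)*(o - 3)*(o - 1)*(o - 1)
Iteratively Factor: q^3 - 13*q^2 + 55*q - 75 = (q - 5)*(q^2 - 8*q + 15) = (q - 5)^2*(q - 3)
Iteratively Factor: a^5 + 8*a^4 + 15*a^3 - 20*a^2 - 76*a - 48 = (a + 3)*(a^4 + 5*a^3 - 20*a - 16) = (a + 1)*(a + 3)*(a^3 + 4*a^2 - 4*a - 16) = (a + 1)*(a + 3)*(a + 4)*(a^2 - 4) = (a - 2)*(a + 1)*(a + 3)*(a + 4)*(a + 2)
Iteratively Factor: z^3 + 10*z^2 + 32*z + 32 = (z + 4)*(z^2 + 6*z + 8) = (z + 4)^2*(z + 2)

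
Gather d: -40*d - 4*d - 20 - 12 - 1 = -44*d - 33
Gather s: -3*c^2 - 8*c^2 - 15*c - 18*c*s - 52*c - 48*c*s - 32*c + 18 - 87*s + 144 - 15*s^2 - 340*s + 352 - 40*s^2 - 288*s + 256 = -11*c^2 - 99*c - 55*s^2 + s*(-66*c - 715) + 770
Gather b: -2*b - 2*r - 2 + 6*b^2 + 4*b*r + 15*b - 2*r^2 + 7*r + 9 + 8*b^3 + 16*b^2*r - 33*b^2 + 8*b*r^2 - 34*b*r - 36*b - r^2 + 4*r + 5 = 8*b^3 + b^2*(16*r - 27) + b*(8*r^2 - 30*r - 23) - 3*r^2 + 9*r + 12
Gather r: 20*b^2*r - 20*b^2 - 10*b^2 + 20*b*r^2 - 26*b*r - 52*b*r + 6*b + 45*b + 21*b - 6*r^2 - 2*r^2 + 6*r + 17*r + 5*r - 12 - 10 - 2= -30*b^2 + 72*b + r^2*(20*b - 8) + r*(20*b^2 - 78*b + 28) - 24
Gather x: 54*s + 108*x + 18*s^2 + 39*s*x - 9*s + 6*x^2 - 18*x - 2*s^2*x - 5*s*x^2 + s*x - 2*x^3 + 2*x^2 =18*s^2 + 45*s - 2*x^3 + x^2*(8 - 5*s) + x*(-2*s^2 + 40*s + 90)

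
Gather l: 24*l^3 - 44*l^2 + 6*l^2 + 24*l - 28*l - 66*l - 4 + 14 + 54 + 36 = 24*l^3 - 38*l^2 - 70*l + 100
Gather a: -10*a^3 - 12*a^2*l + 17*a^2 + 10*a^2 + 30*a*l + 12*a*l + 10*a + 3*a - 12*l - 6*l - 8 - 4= -10*a^3 + a^2*(27 - 12*l) + a*(42*l + 13) - 18*l - 12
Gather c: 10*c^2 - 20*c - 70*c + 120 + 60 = 10*c^2 - 90*c + 180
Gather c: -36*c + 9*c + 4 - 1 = 3 - 27*c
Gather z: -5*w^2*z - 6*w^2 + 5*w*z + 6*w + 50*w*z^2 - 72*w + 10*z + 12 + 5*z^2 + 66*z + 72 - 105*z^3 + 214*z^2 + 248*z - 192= -6*w^2 - 66*w - 105*z^3 + z^2*(50*w + 219) + z*(-5*w^2 + 5*w + 324) - 108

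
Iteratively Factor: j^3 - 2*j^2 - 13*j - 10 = (j + 1)*(j^2 - 3*j - 10) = (j - 5)*(j + 1)*(j + 2)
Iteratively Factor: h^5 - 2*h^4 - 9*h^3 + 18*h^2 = (h - 2)*(h^4 - 9*h^2) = (h - 3)*(h - 2)*(h^3 + 3*h^2) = h*(h - 3)*(h - 2)*(h^2 + 3*h) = h*(h - 3)*(h - 2)*(h + 3)*(h)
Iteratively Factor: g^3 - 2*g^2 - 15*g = (g - 5)*(g^2 + 3*g) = (g - 5)*(g + 3)*(g)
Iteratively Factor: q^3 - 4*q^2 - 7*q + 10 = (q - 5)*(q^2 + q - 2) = (q - 5)*(q + 2)*(q - 1)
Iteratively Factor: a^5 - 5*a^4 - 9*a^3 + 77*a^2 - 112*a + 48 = (a - 1)*(a^4 - 4*a^3 - 13*a^2 + 64*a - 48) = (a - 4)*(a - 1)*(a^3 - 13*a + 12) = (a - 4)*(a - 1)^2*(a^2 + a - 12) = (a - 4)*(a - 3)*(a - 1)^2*(a + 4)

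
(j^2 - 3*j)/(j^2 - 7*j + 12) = j/(j - 4)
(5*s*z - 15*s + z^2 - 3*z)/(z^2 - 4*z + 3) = (5*s + z)/(z - 1)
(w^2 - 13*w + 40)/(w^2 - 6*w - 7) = (-w^2 + 13*w - 40)/(-w^2 + 6*w + 7)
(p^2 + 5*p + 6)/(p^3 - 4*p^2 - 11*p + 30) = (p + 2)/(p^2 - 7*p + 10)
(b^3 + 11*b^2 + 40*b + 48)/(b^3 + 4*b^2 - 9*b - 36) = (b + 4)/(b - 3)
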